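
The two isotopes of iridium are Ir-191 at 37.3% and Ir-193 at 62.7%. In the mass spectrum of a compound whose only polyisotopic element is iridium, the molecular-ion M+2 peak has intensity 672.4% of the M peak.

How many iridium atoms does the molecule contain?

With n Ir atoms, P(M+2)/P(M) = C(n,1)·p^(n−1)q / p^n = n·q/p = n · 0.627/0.373.
n = 6.724 × 0.373/0.627 = 4.00 ≈ 4

4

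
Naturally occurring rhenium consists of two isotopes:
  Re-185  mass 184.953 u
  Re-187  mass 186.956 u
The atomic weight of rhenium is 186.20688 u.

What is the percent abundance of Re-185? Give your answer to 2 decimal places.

37.40%

Writing the weighted mean with unknown fraction x of Re-185:
184.953·x + 186.956·(1 − x) = 186.20688
(184.953 − 186.956)·x = 186.20688 − 186.956
x = -0.74912 / -2.003 = 0.37400 → 37.40% Re-185, 62.60% Re-187.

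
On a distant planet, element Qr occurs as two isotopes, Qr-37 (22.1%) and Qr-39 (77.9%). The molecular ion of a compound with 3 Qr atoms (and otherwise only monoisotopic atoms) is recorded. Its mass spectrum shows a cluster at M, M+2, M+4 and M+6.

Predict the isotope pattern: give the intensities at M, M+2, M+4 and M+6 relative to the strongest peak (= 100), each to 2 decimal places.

2.28 : 24.15 : 85.11 : 100.00

Each Qr atom is independently Qr-37 (p = 0.221) or Qr-39 (q = 0.779); the cluster is the binomial expansion (p + q)^3.
P(M) = 0.221^3 = 0.010794
P(M+2) = 3 × 0.221^2 × 0.779^1 = 0.114141
P(M+4) = 3 × 0.221^1 × 0.779^2 = 0.402336
P(M+6) = 0.779^3 = 0.472729
The M+6 peak is largest (0.472729); scaling to 100 gives 2.28 : 24.15 : 85.11 : 100.00.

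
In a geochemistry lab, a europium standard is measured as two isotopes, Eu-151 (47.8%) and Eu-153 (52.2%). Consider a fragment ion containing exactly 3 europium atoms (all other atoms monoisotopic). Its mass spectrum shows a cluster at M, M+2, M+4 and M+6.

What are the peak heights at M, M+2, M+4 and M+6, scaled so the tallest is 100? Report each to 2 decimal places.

Each Eu atom is independently Eu-151 (p = 0.478) or Eu-153 (q = 0.522); the cluster is the binomial expansion (p + q)^3.
P(M) = 0.478^3 = 0.109215
P(M+2) = 3 × 0.478^2 × 0.522^1 = 0.357806
P(M+4) = 3 × 0.478^1 × 0.522^2 = 0.390742
P(M+6) = 0.522^3 = 0.142237
The M+4 peak is largest (0.390742); scaling to 100 gives 27.95 : 91.57 : 100.00 : 36.40.

27.95 : 91.57 : 100.00 : 36.40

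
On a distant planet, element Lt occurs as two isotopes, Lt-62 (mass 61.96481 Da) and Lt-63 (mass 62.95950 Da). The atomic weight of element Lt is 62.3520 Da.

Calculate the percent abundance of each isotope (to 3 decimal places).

Lt-62: 61.074%, Lt-63: 38.926%

Writing the weighted mean with unknown fraction x of Lt-62:
61.96481·x + 62.95950·(1 − x) = 62.3520
(61.96481 − 62.95950)·x = 62.3520 − 62.95950
x = -0.60750 / -0.99469 = 0.61074 → 61.074% Lt-62, 38.926% Lt-63.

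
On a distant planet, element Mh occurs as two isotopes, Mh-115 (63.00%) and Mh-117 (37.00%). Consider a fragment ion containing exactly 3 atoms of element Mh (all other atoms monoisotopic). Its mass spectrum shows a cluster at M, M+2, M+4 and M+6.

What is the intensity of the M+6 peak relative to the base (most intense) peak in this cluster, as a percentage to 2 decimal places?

Term probabilities: M 0.2500, M+2 0.4406, M+4 0.2587, M+6 0.0507. Base peak = M+2.
P(M+2) = C(3,1) × 0.6300^2 × 0.3700^1 = 3 × 0.3969 × 0.3700 = 0.440559 (base)
P(M+6) = C(3,3) × 0.6300^0 × 0.3700^3 = 1 × 1.0000 × 0.050653 = 0.050653
Relative intensity = 0.050653 / 0.440559 × 100 = 11.50

11.50%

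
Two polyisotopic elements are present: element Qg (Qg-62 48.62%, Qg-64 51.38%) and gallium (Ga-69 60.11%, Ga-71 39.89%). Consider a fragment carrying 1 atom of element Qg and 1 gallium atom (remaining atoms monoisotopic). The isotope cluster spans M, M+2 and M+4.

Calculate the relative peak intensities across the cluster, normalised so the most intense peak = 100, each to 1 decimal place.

58.1 : 100.0 : 40.8

Element Qg pattern (n=1): 0.4862 : 0.5138
Gallium pattern (n=1): 0.6011 : 0.3989
Convolve the two distributions (both contribute in 2-u steps):
  M: 0.4862×0.6011 = 0.292255
  M+2: 0.4862×0.3989 + 0.5138×0.6011 = 0.502790
  M+4: 0.5138×0.3989 = 0.204955
Scale to base peak (0.502790) = 100: 58.1 : 100.0 : 40.8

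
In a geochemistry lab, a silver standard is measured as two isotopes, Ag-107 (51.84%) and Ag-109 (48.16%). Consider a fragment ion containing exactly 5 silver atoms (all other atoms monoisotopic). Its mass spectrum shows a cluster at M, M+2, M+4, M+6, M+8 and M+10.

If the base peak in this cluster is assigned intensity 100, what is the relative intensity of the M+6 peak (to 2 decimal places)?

92.90

Binomial terms of (0.5184 + 0.4816)^5: M 0.0374, M+2 0.1739, M+4 0.3231, M+6 0.3002, M+8 0.1394, M+10 0.0259 → M+4 is the base peak.
P(M+4) = C(5,2) × 0.5184^3 × 0.4816^2 = 10 × 0.13931407 × 0.23193856 = 0.323123 (base)
P(M+6) = C(5,3) × 0.5184^2 × 0.4816^3 = 10 × 0.26873856 × 0.11170161 = 0.300185
Relative intensity = 0.300185 / 0.323123 × 100 = 92.90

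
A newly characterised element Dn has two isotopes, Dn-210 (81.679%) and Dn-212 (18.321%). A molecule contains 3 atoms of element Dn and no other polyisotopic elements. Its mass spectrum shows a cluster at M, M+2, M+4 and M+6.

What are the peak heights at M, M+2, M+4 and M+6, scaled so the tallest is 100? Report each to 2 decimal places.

100.00 : 67.29 : 15.09 : 1.13

Each Dn atom is independently Dn-210 (p = 0.81679) or Dn-212 (q = 0.18321); the cluster is the binomial expansion (p + q)^3.
P(M) = 0.81679^3 = 0.544918
P(M+2) = 3 × 0.81679^2 × 0.18321^1 = 0.366683
P(M+4) = 3 × 0.81679^1 × 0.18321^2 = 0.082249
P(M+6) = 0.18321^3 = 0.006150
The M peak is largest (0.544918); scaling to 100 gives 100.00 : 67.29 : 15.09 : 1.13.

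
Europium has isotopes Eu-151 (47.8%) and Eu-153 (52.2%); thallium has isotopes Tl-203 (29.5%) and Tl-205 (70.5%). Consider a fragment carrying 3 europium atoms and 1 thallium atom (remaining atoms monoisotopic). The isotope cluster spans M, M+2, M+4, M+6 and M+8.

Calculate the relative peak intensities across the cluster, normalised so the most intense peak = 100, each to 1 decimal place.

Europium pattern (n=3): 0.10921535 : 0.35780594 : 0.39074206 : 0.14223665
Thallium pattern (n=1): 0.2950 : 0.7050
Convolve the two distributions (both contribute in 2-u steps):
  M: 0.10921535×0.2950 = 0.032219
  M+2: 0.10921535×0.7050 + 0.35780594×0.2950 = 0.182550
  M+4: 0.35780594×0.7050 + 0.39074206×0.2950 = 0.367522
  M+6: 0.39074206×0.7050 + 0.14223665×0.2950 = 0.317433
  M+8: 0.14223665×0.7050 = 0.100277
Scale to base peak (0.367522) = 100: 8.8 : 49.7 : 100.0 : 86.4 : 27.3

8.8 : 49.7 : 100.0 : 86.4 : 27.3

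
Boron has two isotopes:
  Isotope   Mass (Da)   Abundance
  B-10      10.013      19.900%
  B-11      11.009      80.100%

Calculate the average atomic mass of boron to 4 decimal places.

10.8108 Da

Weight each isotope mass by its fractional abundance: 0.19900 × 10.013 + 0.80100 × 11.009
= 1.99259 + 8.81821 = 10.81080 Da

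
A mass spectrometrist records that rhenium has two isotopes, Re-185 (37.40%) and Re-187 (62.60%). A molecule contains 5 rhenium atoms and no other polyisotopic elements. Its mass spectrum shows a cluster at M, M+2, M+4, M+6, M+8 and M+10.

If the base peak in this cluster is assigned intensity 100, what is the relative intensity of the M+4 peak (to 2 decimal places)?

59.74

Term probabilities: M 0.0073, M+2 0.0612, M+4 0.2050, M+6 0.3431, M+8 0.2872, M+10 0.0961. Base peak = M+6.
P(M+6) = C(5,3) × 0.3740^2 × 0.6260^3 = 10 × 0.139876 × 0.24531438 = 0.343136 (base)
P(M+4) = C(5,2) × 0.3740^3 × 0.6260^2 = 10 × 0.05231362 × 0.391876 = 0.205005
Relative intensity = 0.205005 / 0.343136 × 100 = 59.74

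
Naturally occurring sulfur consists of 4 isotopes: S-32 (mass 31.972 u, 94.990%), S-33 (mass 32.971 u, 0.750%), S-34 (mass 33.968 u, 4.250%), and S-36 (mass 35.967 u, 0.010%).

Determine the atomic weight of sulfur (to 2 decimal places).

32.06 u

The abundance-weighted mean is 0.94990 × 31.972 + 0.00750 × 32.971 + 0.04250 × 33.968 + 0.00010 × 35.967
= 30.3702 + 0.2473 + 1.4436 + 0.0036 = 32.0647 u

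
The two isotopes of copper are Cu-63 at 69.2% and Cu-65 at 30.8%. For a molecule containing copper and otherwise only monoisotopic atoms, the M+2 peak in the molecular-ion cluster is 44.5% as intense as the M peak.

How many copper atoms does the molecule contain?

1

For n independent Cu atoms, I(M+2)/I(M) = n · (abundance Cu-65) / (abundance Cu-63) = n · 0.308/0.692.
n = 0.445 × 0.692/0.308 = 1.00 ≈ 1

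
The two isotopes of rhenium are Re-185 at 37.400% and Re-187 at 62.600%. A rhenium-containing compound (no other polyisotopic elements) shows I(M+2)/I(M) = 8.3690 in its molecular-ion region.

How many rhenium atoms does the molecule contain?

5

The M+2/M ratio from n Re atoms is n · q/p = n · 0.62600/0.37400.
n = 8.3690 × 0.37400/0.62600 = 5.00 ≈ 5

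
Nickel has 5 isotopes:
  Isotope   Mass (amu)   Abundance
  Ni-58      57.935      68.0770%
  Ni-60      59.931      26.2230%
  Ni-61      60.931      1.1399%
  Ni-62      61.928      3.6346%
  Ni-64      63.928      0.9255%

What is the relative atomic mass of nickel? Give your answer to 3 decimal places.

58.693 amu

The abundance-weighted mean is 0.680770 × 57.935 + 0.262230 × 59.931 + 0.011399 × 60.931 + 0.036346 × 61.928 + 0.009255 × 63.928
= 39.4404 + 15.7157 + 0.6946 + 2.2508 + 0.5917 = 58.6932 amu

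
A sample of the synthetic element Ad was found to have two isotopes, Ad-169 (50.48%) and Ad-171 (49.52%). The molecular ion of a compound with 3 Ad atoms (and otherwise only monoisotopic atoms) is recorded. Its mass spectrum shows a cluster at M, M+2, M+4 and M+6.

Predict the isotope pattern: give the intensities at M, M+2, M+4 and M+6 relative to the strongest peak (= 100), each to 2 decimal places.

33.98 : 100.00 : 98.10 : 32.08

The 3 Ad atoms are independent, so intensities follow the terms of (0.5048 + 0.4952)^3.
P(M) = 0.5048^3 = 0.128635
P(M+2) = 3 × 0.5048^2 × 0.4952^1 = 0.378565
P(M+4) = 3 × 0.5048^1 × 0.4952^2 = 0.371366
P(M+6) = 0.4952^3 = 0.121434
The M+2 peak is largest (0.378565); scaling to 100 gives 33.98 : 100.00 : 98.10 : 32.08.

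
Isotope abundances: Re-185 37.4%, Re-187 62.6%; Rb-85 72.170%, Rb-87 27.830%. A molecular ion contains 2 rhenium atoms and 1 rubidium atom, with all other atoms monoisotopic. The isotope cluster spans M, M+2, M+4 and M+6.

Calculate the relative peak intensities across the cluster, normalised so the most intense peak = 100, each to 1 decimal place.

24.4 : 91.2 : 100.0 : 26.4

Rhenium pattern (n=2): 0.139876 : 0.468248 : 0.391876
Rubidium pattern (n=1): 0.7217 : 0.2783
Convolve the two distributions (both contribute in 2-u steps):
  M: 0.139876×0.7217 = 0.100949
  M+2: 0.139876×0.2783 + 0.468248×0.7217 = 0.376862
  M+4: 0.468248×0.2783 + 0.391876×0.7217 = 0.413130
  M+6: 0.391876×0.2783 = 0.109059
Scale to base peak (0.413130) = 100: 24.4 : 91.2 : 100.0 : 26.4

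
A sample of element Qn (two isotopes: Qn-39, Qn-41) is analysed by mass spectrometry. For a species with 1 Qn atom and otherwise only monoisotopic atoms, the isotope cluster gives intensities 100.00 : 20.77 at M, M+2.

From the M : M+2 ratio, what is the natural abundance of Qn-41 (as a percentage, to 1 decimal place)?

17.2%

Let p = fractional abundance of Qn-39. I(M+2)/I(M) = [C(1,1)·p^0·(1−p)] / p^1 = 1·(1−p)/p = 20.77/100.00 = 0.2077
(1−p)/p = 0.2077/1 = 0.2077  ⇒  p = 1/(1 + 0.2077) = 0.8280
Qn-39: 82.8%, Qn-41: 17.2%.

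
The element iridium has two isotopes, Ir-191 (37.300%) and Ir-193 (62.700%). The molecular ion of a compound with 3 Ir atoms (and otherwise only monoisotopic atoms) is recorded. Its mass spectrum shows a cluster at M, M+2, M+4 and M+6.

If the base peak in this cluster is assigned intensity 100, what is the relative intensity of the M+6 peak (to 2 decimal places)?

56.03

(0.37300 + 0.62700)^3 gives M 0.0519, M+2 0.2617, M+4 0.4399, M+6 0.2465; the largest is M+4.
P(M+4) = C(3,2) × 0.37300^1 × 0.62700^2 = 3 × 0.3730 × 0.393129 = 0.439911 (base)
P(M+6) = C(3,3) × 0.37300^0 × 0.62700^3 = 1 × 1.0000 × 0.24649188 = 0.246492
Relative intensity = 0.246492 / 0.439911 × 100 = 56.03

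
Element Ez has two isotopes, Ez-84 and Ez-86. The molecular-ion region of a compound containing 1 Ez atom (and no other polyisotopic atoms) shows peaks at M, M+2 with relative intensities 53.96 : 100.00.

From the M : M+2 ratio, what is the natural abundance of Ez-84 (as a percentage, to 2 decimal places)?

Write p for the Ez-84 fraction. I(M+2)/I(M) = [C(1,1)·p^0·(1−p)] / p^1 = 1·(1−p)/p = 100.00/53.96 = 1.8532
(1−p)/p = 1.8532/1 = 1.8532  ⇒  p = 1/(1 + 1.8532) = 0.3505
Ez-84: 35.05%, Ez-86: 64.95%.

35.05%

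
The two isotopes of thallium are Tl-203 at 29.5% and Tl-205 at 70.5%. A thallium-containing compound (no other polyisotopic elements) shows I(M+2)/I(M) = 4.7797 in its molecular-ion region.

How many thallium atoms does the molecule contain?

2

The M+2/M ratio from n Tl atoms is n · q/p = n · 0.705/0.295.
n = 4.7797 × 0.295/0.705 = 2.00 ≈ 2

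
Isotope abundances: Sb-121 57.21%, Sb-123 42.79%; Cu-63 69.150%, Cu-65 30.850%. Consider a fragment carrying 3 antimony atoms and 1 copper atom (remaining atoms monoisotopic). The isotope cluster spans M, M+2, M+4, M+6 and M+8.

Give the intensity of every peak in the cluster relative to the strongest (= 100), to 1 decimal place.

37.2 : 100.0 : 99.6 : 43.4 : 6.9

Antimony pattern (n=3): 0.18724742 : 0.42015297 : 0.3142518 : 0.07834781
Copper pattern (n=1): 0.6915 : 0.3085
Convolve the two distributions (both contribute in 2-u steps):
  M: 0.18724742×0.6915 = 0.129482
  M+2: 0.18724742×0.3085 + 0.42015297×0.6915 = 0.348302
  M+4: 0.42015297×0.3085 + 0.3142518×0.6915 = 0.346922
  M+6: 0.3142518×0.3085 + 0.07834781×0.6915 = 0.151124
  M+8: 0.07834781×0.3085 = 0.024170
Scale to base peak (0.348302) = 100: 37.2 : 100.0 : 99.6 : 43.4 : 6.9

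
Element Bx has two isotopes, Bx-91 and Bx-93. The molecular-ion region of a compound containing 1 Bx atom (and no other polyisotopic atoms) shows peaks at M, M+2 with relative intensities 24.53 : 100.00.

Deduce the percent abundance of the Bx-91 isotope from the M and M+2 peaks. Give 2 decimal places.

19.70%

If p is the fraction of Bx that is Bx-91, then I(M+2)/I(M) = [C(1,1)·p^0·(1−p)] / p^1 = 1·(1−p)/p = 100.00/24.53 = 4.0766
(1−p)/p = 4.0766/1 = 4.0766  ⇒  p = 1/(1 + 4.0766) = 0.1970
Bx-91: 19.70%, Bx-93: 80.30%.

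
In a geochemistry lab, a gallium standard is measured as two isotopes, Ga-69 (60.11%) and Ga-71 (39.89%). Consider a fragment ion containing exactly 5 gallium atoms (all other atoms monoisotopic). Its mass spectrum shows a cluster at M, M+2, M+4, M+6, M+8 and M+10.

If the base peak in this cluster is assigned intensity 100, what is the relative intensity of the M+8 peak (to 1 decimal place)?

22.0

Term probabilities: M 0.0785, M+2 0.2604, M+4 0.3456, M+6 0.2293, M+8 0.0761, M+10 0.0101. Base peak = M+4.
P(M+4) = C(5,2) × 0.6011^3 × 0.3989^2 = 10 × 0.21719018 × 0.15912121 = 0.345596 (base)
P(M+8) = C(5,4) × 0.6011^1 × 0.3989^4 = 5 × 0.6011 × 0.02531956 = 0.076098
Relative intensity = 0.076098 / 0.345596 × 100 = 22.0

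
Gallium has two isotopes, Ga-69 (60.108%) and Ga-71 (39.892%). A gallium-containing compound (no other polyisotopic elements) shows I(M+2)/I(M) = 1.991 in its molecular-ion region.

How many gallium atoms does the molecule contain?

The M+2/M ratio from n Ga atoms is n · q/p = n · 0.39892/0.60108.
n = 1.991 × 0.60108/0.39892 = 3.00 ≈ 3

3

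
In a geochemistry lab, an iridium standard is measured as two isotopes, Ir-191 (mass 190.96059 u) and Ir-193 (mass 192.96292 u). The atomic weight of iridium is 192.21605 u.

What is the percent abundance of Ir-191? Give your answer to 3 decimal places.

37.300%

With x = fraction of Ir-191 (so Ir-193 is 1 − x):
190.96059·x + 192.96292·(1 − x) = 192.21605
(190.96059 − 192.96292)·x = 192.21605 − 192.96292
x = -0.74687 / -2.00233 = 0.37300 → 37.300% Ir-191, 62.700% Ir-193.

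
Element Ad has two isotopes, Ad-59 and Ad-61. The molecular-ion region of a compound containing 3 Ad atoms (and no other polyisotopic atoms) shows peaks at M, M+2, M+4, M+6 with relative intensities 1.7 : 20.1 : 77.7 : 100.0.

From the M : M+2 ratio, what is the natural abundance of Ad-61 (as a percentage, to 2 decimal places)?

If p is the fraction of Ad that is Ad-59, then I(M+2)/I(M) = [C(3,1)·p^2·(1−p)] / p^3 = 3·(1−p)/p = 20.1/1.7 = 11.8235
(1−p)/p = 11.8235/3 = 3.9412  ⇒  p = 1/(1 + 3.9412) = 0.2024
Ad-59: 20.24%, Ad-61: 79.76%.

79.76%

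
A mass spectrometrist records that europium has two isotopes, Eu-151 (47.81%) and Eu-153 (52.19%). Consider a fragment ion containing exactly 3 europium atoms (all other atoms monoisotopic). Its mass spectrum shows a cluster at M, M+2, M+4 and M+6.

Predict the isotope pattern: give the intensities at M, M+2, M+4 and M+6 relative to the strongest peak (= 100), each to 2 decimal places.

The 3 Eu atoms are independent, so intensities follow the terms of (0.4781 + 0.5219)^3.
P(M) = 0.4781^3 = 0.109284
P(M+2) = 3 × 0.4781^2 × 0.5219^1 = 0.357887
P(M+4) = 3 × 0.4781^1 × 0.5219^2 = 0.390674
P(M+6) = 0.5219^3 = 0.142155
The M+4 peak is largest (0.390674); scaling to 100 gives 27.97 : 91.61 : 100.00 : 36.39.

27.97 : 91.61 : 100.00 : 36.39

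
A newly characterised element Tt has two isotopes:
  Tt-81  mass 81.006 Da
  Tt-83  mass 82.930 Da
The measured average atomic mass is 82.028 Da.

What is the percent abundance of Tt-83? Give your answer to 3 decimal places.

53.119%

With x = fraction of Tt-81 (so Tt-83 is 1 − x):
81.006·x + 82.930·(1 − x) = 82.028
(81.006 − 82.930)·x = 82.028 − 82.930
x = -0.902 / -1.924 = 0.46881 → 46.881% Tt-81, 53.119% Tt-83.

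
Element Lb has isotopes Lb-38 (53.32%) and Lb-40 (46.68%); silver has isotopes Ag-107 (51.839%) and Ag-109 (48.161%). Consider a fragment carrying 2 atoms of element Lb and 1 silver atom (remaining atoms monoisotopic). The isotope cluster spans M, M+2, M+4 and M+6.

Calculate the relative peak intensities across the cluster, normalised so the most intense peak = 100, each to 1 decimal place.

Element Lb pattern (n=2): 0.28430224 : 0.49779552 : 0.21790224
Silver pattern (n=1): 0.51839 : 0.48161
Convolve the two distributions (both contribute in 2-u steps):
  M: 0.28430224×0.51839 = 0.147379
  M+2: 0.28430224×0.48161 + 0.49779552×0.51839 = 0.394975
  M+4: 0.49779552×0.48161 + 0.21790224×0.51839 = 0.352702
  M+6: 0.21790224×0.48161 = 0.104944
Scale to base peak (0.394975) = 100: 37.3 : 100.0 : 89.3 : 26.6

37.3 : 100.0 : 89.3 : 26.6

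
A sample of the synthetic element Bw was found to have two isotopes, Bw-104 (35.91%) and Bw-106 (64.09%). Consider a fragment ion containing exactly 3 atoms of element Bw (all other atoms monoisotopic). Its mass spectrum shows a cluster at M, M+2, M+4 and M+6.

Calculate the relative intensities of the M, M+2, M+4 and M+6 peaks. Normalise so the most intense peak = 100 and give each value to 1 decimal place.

The 3 Bw atoms are independent, so intensities follow the terms of (0.3591 + 0.6409)^3.
P(M) = 0.3591^3 = 0.046307
P(M+2) = 3 × 0.3591^2 × 0.6409^1 = 0.247938
P(M+4) = 3 × 0.3591^1 × 0.6409^2 = 0.442504
P(M+6) = 0.6409^3 = 0.263251
The M+4 peak is largest (0.442504); scaling to 100 gives 10.5 : 56.0 : 100.0 : 59.5.

10.5 : 56.0 : 100.0 : 59.5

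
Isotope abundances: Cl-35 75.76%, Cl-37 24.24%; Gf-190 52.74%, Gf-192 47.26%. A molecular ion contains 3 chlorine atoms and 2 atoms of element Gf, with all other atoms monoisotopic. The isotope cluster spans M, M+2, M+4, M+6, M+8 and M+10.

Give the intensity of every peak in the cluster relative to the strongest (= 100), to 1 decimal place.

35.3 : 97.2 : 100.0 : 47.8 : 10.8 : 0.9

Chlorine pattern (n=3): 0.4348304 : 0.41738208 : 0.13354464 : 0.01424288
Element Gf pattern (n=2): 0.27815076 : 0.49849848 : 0.22335076
Convolve the two distributions (both contribute in 2-u steps):
  M: 0.4348304×0.27815076 = 0.120948
  M+2: 0.4348304×0.49849848 + 0.41738208×0.27815076 = 0.332857
  M+4: 0.4348304×0.22335076 + 0.41738208×0.49849848 + 0.13354464×0.27815076 = 0.342330
  M+6: 0.41738208×0.22335076 + 0.13354464×0.49849848 + 0.01424288×0.27815076 = 0.163756
  M+8: 0.13354464×0.22335076 + 0.01424288×0.49849848 = 0.036927
  M+10: 0.01424288×0.22335076 = 0.003181
Scale to base peak (0.342330) = 100: 35.3 : 97.2 : 100.0 : 47.8 : 10.8 : 0.9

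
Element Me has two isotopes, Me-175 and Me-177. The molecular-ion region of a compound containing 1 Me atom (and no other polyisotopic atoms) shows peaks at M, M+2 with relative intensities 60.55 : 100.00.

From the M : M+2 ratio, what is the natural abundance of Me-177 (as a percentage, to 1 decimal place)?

62.3%

Let p = fractional abundance of Me-175. I(M+2)/I(M) = [C(1,1)·p^0·(1−p)] / p^1 = 1·(1−p)/p = 100.00/60.55 = 1.6515
(1−p)/p = 1.6515/1 = 1.6515  ⇒  p = 1/(1 + 1.6515) = 0.3771
Me-175: 37.7%, Me-177: 62.3%.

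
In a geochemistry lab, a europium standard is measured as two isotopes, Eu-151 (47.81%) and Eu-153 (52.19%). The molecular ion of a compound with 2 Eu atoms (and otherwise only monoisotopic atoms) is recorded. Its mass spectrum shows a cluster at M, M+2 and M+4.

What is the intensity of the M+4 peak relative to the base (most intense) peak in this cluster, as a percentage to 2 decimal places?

54.58%

Term probabilities: M 0.2286, M+2 0.4990, M+4 0.2724. Base peak = M+2.
P(M+2) = C(2,1) × 0.4781^1 × 0.5219^1 = 2 × 0.4781 × 0.5219 = 0.499041 (base)
P(M+4) = C(2,2) × 0.4781^0 × 0.5219^2 = 1 × 1.0000 × 0.27237961 = 0.272380
Relative intensity = 0.272380 / 0.499041 × 100 = 54.58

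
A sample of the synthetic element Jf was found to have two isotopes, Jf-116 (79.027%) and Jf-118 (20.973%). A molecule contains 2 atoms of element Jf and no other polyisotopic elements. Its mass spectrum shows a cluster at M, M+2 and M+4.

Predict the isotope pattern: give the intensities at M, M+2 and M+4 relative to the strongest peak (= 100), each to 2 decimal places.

Each Jf atom is independently Jf-116 (p = 0.79027) or Jf-118 (q = 0.20973); the cluster is the binomial expansion (p + q)^2.
P(M) = 0.79027^2 = 0.624527
P(M+2) = 2 × 0.79027^1 × 0.20973^1 = 0.331487
P(M+4) = 0.20973^2 = 0.043987
The M peak is largest (0.624527); scaling to 100 gives 100.00 : 53.08 : 7.04.

100.00 : 53.08 : 7.04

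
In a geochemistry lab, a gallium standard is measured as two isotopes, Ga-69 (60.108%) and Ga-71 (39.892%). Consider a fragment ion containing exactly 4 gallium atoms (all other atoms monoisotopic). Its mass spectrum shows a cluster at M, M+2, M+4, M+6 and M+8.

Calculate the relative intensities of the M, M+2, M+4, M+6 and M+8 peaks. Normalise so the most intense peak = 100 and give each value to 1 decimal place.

Expanding (0.60108 + 0.39892)^4:
P(M) = 0.60108^4 = 0.130536
P(M+2) = 4 × 0.60108^3 × 0.39892^1 = 0.346531
P(M+4) = 6 × 0.60108^2 × 0.39892^2 = 0.344975
P(M+6) = 4 × 0.60108^1 × 0.39892^3 = 0.152633
P(M+8) = 0.39892^4 = 0.025325
The M+2 peak is largest (0.346531); scaling to 100 gives 37.7 : 100.0 : 99.6 : 44.0 : 7.3.

37.7 : 100.0 : 99.6 : 44.0 : 7.3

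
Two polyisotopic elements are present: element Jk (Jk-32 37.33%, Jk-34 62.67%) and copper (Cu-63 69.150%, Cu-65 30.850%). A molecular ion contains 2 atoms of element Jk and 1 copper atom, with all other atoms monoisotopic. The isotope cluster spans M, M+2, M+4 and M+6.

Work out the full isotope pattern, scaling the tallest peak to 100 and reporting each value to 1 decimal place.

23.2 : 88.1 : 100.0 : 29.1

Element Jk pattern (n=2): 0.13935289 : 0.46789422 : 0.39275289
Copper pattern (n=1): 0.6915 : 0.3085
Convolve the two distributions (both contribute in 2-u steps):
  M: 0.13935289×0.6915 = 0.096363
  M+2: 0.13935289×0.3085 + 0.46789422×0.6915 = 0.366539
  M+4: 0.46789422×0.3085 + 0.39275289×0.6915 = 0.415934
  M+6: 0.39275289×0.3085 = 0.121164
Scale to base peak (0.415934) = 100: 23.2 : 88.1 : 100.0 : 29.1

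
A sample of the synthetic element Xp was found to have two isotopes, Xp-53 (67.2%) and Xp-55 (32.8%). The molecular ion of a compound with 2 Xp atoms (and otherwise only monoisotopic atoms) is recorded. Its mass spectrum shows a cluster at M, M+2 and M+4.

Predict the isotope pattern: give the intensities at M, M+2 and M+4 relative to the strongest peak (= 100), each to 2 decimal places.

100.00 : 97.62 : 23.82

Expanding (0.672 + 0.328)^2:
P(M) = 0.672^2 = 0.451584
P(M+2) = 2 × 0.672^1 × 0.328^1 = 0.440832
P(M+4) = 0.328^2 = 0.107584
The M peak is largest (0.451584); scaling to 100 gives 100.00 : 97.62 : 23.82.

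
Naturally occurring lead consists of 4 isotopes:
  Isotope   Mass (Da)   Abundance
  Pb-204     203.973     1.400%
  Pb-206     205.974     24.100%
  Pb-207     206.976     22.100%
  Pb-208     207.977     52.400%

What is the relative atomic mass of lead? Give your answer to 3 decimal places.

207.217 Da

Weight each isotope mass by its fractional abundance: 0.01400 × 203.973 + 0.24100 × 205.974 + 0.22100 × 206.976 + 0.52400 × 207.977
= 2.8556 + 49.6397 + 45.7417 + 108.9799 = 207.2169 Da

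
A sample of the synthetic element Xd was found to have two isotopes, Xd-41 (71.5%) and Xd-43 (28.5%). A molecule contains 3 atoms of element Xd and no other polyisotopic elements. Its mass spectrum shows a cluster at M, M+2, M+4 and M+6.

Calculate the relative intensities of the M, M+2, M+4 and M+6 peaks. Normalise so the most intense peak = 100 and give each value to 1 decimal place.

Each Xd atom is independently Xd-41 (p = 0.715) or Xd-43 (q = 0.285); the cluster is the binomial expansion (p + q)^3.
P(M) = 0.715^3 = 0.365526
P(M+2) = 3 × 0.715^2 × 0.285^1 = 0.437097
P(M+4) = 3 × 0.715^1 × 0.285^2 = 0.174228
P(M+6) = 0.285^3 = 0.023149
The M+2 peak is largest (0.437097); scaling to 100 gives 83.6 : 100.0 : 39.9 : 5.3.

83.6 : 100.0 : 39.9 : 5.3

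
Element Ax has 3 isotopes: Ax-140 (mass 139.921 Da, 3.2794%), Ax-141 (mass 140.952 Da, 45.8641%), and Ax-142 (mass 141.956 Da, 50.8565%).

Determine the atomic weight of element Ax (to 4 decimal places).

Weight each isotope mass by its fractional abundance: 0.032794 × 139.921 + 0.458641 × 140.952 + 0.508565 × 141.956
= 4.58857 + 64.64637 + 72.19385 = 141.42879 Da

141.4288 Da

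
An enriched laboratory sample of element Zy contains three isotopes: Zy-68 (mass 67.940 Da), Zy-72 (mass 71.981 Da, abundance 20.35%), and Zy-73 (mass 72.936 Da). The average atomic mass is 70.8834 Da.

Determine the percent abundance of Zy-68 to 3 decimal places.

Let x and y be the fractions of Zy-68 and Zy-73. Then x + y = 1 − 0.2035 = 0.7965 and 67.940x + 72.936y = 70.8834 − 0.2035×71.981 = 56.2352665.
Substituting: 67.940x + 72.936(0.7965 − x) = 56.2352665
(67.940 − 72.936)x = -1.8582575  ⇒  x = 0.37195, y = 0.42455
Zy-68: 37.195%, Zy-73: 42.455%.

37.195%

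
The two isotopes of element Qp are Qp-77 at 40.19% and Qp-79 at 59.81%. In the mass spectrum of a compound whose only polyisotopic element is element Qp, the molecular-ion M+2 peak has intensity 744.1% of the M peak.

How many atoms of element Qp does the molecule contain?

5

For n independent Qp atoms, I(M+2)/I(M) = n · (abundance Qp-79) / (abundance Qp-77) = n · 0.5981/0.4019.
n = 7.441 × 0.4019/0.5981 = 5.00 ≈ 5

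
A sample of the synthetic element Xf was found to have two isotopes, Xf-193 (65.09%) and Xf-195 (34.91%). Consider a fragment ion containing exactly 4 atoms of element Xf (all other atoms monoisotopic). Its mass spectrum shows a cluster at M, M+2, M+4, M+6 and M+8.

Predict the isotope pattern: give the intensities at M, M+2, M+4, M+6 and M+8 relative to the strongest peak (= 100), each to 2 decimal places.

Expanding (0.6509 + 0.3491)^4:
P(M) = 0.6509^4 = 0.179497
P(M+2) = 4 × 0.6509^3 × 0.3491^1 = 0.385081
P(M+4) = 6 × 0.6509^2 × 0.3491^2 = 0.309799
P(M+6) = 4 × 0.6509^1 × 0.3491^3 = 0.110770
P(M+8) = 0.3491^4 = 0.014852
The M+2 peak is largest (0.385081); scaling to 100 gives 46.61 : 100.00 : 80.45 : 28.77 : 3.86.

46.61 : 100.00 : 80.45 : 28.77 : 3.86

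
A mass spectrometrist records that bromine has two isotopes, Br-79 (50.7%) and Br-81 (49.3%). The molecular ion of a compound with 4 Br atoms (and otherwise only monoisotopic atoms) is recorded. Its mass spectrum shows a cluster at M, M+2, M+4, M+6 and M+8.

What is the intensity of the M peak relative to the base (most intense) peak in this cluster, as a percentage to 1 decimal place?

17.6%

(0.507 + 0.493)^4 gives M 0.0661, M+2 0.2570, M+4 0.3749, M+6 0.2430, M+8 0.0591; the largest is M+4.
P(M+4) = C(4,2) × 0.507^2 × 0.493^2 = 6 × 0.257049 × 0.243049 = 0.374853 (base)
P(M) = C(4,0) × 0.507^4 × 0.493^0 = 1 × 0.06607419 × 1.0000 = 0.066074
Relative intensity = 0.066074 / 0.374853 × 100 = 17.6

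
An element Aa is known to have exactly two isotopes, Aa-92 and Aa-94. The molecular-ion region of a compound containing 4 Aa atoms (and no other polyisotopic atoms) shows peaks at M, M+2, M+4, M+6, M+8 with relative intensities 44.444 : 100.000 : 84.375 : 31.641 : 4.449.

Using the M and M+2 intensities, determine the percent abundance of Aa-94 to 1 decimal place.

36.0%

If p is the fraction of Aa that is Aa-92, then I(M+2)/I(M) = [C(4,1)·p^3·(1−p)] / p^4 = 4·(1−p)/p = 100.000/44.444 = 2.2500
(1−p)/p = 2.2500/4 = 0.5625  ⇒  p = 1/(1 + 0.5625) = 0.6400
Aa-92: 64.0%, Aa-94: 36.0%.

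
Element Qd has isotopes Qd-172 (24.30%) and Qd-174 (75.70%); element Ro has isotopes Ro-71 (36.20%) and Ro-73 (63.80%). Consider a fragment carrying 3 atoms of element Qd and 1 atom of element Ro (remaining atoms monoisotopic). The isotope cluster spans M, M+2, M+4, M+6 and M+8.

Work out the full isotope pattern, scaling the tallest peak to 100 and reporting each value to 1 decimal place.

Element Qd pattern (n=3): 0.01434891 : 0.13410028 : 0.41775272 : 0.43379809
Element Ro pattern (n=1): 0.3620 : 0.6380
Convolve the two distributions (both contribute in 2-u steps):
  M: 0.01434891×0.3620 = 0.005194
  M+2: 0.01434891×0.6380 + 0.13410028×0.3620 = 0.057699
  M+4: 0.13410028×0.6380 + 0.41775272×0.3620 = 0.236782
  M+6: 0.41775272×0.6380 + 0.43379809×0.3620 = 0.423561
  M+8: 0.43379809×0.6380 = 0.276763
Scale to base peak (0.423561) = 100: 1.2 : 13.6 : 55.9 : 100.0 : 65.3

1.2 : 13.6 : 55.9 : 100.0 : 65.3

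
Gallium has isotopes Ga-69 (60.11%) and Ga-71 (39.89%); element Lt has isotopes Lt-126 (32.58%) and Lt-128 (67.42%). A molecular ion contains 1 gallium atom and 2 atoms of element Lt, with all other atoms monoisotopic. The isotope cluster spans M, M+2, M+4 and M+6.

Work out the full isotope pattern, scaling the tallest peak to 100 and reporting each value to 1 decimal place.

Gallium pattern (n=1): 0.6011 : 0.3989
Element Lt pattern (n=2): 0.10614564 : 0.43930872 : 0.45454564
Convolve the two distributions (both contribute in 2-u steps):
  M: 0.6011×0.10614564 = 0.063804
  M+2: 0.6011×0.43930872 + 0.3989×0.10614564 = 0.306410
  M+4: 0.6011×0.45454564 + 0.3989×0.43930872 = 0.448468
  M+6: 0.3989×0.45454564 = 0.181318
Scale to base peak (0.448468) = 100: 14.2 : 68.3 : 100.0 : 40.4

14.2 : 68.3 : 100.0 : 40.4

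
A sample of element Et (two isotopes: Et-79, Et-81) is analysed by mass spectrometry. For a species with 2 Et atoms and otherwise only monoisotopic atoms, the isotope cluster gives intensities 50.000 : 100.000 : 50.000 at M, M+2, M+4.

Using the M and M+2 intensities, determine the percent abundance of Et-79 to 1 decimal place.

Write p for the Et-79 fraction. I(M+2)/I(M) = [C(2,1)·p^1·(1−p)] / p^2 = 2·(1−p)/p = 100.000/50.000 = 2.0000
(1−p)/p = 2.0000/2 = 1.0000  ⇒  p = 1/(1 + 1.0000) = 0.5000
Et-79: 50.0%, Et-81: 50.0%.

50.0%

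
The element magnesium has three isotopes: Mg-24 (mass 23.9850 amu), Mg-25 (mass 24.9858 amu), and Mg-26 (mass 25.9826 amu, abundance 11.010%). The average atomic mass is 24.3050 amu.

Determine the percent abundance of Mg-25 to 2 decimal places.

10.00%

Let x and y be the fractions of Mg-24 and Mg-25. Then x + y = 1 − 0.11010 = 0.88990 and 23.9850x + 24.9858y = 24.3050 − 0.11010×25.9826 = 21.44431574.
Substituting: 23.9850x + 24.9858(0.88990 − x) = 21.44431574
(23.9850 − 24.9858)x = -0.79054768  ⇒  x = 0.78992, y = 0.09998
Mg-24: 78.99%, Mg-25: 10.00%.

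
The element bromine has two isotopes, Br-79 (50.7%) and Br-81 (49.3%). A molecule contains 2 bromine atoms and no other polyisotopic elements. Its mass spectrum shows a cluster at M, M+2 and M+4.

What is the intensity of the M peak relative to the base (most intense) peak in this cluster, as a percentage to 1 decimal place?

(0.507 + 0.493)^2 gives M 0.2570, M+2 0.4999, M+4 0.2430; the largest is M+2.
P(M+2) = C(2,1) × 0.507^1 × 0.493^1 = 2 × 0.5070 × 0.4930 = 0.499902 (base)
P(M) = C(2,0) × 0.507^2 × 0.493^0 = 1 × 0.257049 × 1.0000 = 0.257049
Relative intensity = 0.257049 / 0.499902 × 100 = 51.4

51.4%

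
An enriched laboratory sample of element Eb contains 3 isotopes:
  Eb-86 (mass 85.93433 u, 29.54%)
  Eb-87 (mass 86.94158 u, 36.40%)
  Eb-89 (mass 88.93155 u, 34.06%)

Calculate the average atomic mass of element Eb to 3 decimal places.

87.322 u

Average mass = Σ (abundance × isotope mass) = 0.2954 × 85.93433 + 0.3640 × 86.94158 + 0.3406 × 88.93155
= 25.385001 + 31.646735 + 30.290086 = 87.321822 u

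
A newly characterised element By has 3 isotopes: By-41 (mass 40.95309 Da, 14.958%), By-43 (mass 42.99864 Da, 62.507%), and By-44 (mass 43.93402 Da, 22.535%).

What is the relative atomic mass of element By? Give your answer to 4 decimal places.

The abundance-weighted mean is 0.14958 × 40.95309 + 0.62507 × 42.99864 + 0.22535 × 43.93402
= 6.125763 + 26.877160 + 9.900531 = 42.903454 Da

42.9035 Da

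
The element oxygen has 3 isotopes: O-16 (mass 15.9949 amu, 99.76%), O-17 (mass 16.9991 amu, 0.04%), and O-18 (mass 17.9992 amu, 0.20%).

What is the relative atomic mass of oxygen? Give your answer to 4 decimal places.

Ar = Σ fᵢ·mᵢ = 0.9976 × 15.9949 + 0.0004 × 16.9991 + 0.0020 × 17.9992
= 15.95651 + 0.00680 + 0.03600 = 15.99931 amu

15.9993 amu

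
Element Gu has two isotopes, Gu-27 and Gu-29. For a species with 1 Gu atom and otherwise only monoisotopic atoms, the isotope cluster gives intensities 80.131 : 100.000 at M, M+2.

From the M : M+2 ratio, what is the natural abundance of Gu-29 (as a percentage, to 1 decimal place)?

55.5%

Let p = fractional abundance of Gu-27. I(M+2)/I(M) = [C(1,1)·p^0·(1−p)] / p^1 = 1·(1−p)/p = 100.000/80.131 = 1.2480
(1−p)/p = 1.2480/1 = 1.2480  ⇒  p = 1/(1 + 1.2480) = 0.4448
Gu-27: 44.5%, Gu-29: 55.5%.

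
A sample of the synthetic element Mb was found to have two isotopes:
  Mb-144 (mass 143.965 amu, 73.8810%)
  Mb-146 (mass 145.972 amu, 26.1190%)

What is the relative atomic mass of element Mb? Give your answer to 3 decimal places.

The abundance-weighted mean is 0.738810 × 143.965 + 0.261190 × 145.972
= 106.3628 + 38.1264 = 144.4892 amu

144.489 amu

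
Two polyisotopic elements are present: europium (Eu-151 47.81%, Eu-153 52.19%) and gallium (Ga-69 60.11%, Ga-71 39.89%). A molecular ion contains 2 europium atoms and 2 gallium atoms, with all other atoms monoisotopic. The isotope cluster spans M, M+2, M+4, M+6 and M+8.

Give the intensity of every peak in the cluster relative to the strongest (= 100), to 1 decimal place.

Europium pattern (n=2): 0.22857961 : 0.49904078 : 0.27237961
Gallium pattern (n=2): 0.36132121 : 0.47955758 : 0.15912121
Convolve the two distributions (both contribute in 2-u steps):
  M: 0.22857961×0.36132121 = 0.082591
  M+2: 0.22857961×0.47955758 + 0.49904078×0.36132121 = 0.289931
  M+4: 0.22857961×0.15912121 + 0.49904078×0.47955758 + 0.27237961×0.36132121 = 0.374107
  M+6: 0.49904078×0.15912121 + 0.27237961×0.47955758 = 0.210030
  M+8: 0.27237961×0.15912121 = 0.043341
Scale to base peak (0.374107) = 100: 22.1 : 77.5 : 100.0 : 56.1 : 11.6

22.1 : 77.5 : 100.0 : 56.1 : 11.6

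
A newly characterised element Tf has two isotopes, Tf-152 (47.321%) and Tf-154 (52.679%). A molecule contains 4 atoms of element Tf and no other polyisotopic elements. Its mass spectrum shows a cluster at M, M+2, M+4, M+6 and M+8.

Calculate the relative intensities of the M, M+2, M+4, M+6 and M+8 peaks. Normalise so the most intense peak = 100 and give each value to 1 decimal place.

The 4 Tf atoms are independent, so intensities follow the terms of (0.47321 + 0.52679)^4.
P(M) = 0.47321^4 = 0.050144
P(M+2) = 4 × 0.47321^3 × 0.52679^1 = 0.223285
P(M+4) = 6 × 0.47321^2 × 0.52679^2 = 0.372850
P(M+6) = 4 × 0.47321^1 × 0.52679^3 = 0.276711
P(M+8) = 0.52679^4 = 0.077011
The M+4 peak is largest (0.372850); scaling to 100 gives 13.4 : 59.9 : 100.0 : 74.2 : 20.7.

13.4 : 59.9 : 100.0 : 74.2 : 20.7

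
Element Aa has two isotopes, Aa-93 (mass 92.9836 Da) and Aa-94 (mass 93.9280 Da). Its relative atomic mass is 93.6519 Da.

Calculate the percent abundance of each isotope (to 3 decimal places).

With x = fraction of Aa-93 (so Aa-94 is 1 − x):
92.9836·x + 93.9280·(1 − x) = 93.6519
(92.9836 − 93.9280)·x = 93.6519 − 93.9280
x = -0.2761 / -0.9444 = 0.29235 → 29.235% Aa-93, 70.765% Aa-94.

Aa-93: 29.235%, Aa-94: 70.765%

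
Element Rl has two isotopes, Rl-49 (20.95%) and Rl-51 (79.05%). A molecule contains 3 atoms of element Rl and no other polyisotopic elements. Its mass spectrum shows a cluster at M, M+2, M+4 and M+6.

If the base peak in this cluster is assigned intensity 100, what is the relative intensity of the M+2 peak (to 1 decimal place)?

(0.2095 + 0.7905)^3 gives M 0.0092, M+2 0.1041, M+4 0.3927, M+6 0.4940; the largest is M+6.
P(M+6) = C(3,3) × 0.2095^0 × 0.7905^3 = 1 × 1.0000 × 0.49397574 = 0.493976 (base)
P(M+2) = C(3,1) × 0.2095^2 × 0.7905^1 = 3 × 0.04389025 × 0.7905 = 0.104086
Relative intensity = 0.104086 / 0.493976 × 100 = 21.1

21.1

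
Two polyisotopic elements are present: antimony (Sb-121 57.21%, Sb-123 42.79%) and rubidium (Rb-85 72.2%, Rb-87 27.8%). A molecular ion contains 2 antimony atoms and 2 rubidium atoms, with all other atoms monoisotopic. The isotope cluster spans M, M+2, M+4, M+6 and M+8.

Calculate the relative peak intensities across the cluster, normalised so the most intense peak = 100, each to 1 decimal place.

Antimony pattern (n=2): 0.32729841 : 0.48960318 : 0.18309841
Rubidium pattern (n=2): 0.521284 : 0.401432 : 0.077284
Convolve the two distributions (both contribute in 2-u steps):
  M: 0.32729841×0.521284 = 0.170615
  M+2: 0.32729841×0.401432 + 0.48960318×0.521284 = 0.386610
  M+4: 0.32729841×0.077284 + 0.48960318×0.401432 + 0.18309841×0.521284 = 0.317284
  M+6: 0.48960318×0.077284 + 0.18309841×0.401432 = 0.111340
  M+8: 0.18309841×0.077284 = 0.014151
Scale to base peak (0.386610) = 100: 44.1 : 100.0 : 82.1 : 28.8 : 3.7

44.1 : 100.0 : 82.1 : 28.8 : 3.7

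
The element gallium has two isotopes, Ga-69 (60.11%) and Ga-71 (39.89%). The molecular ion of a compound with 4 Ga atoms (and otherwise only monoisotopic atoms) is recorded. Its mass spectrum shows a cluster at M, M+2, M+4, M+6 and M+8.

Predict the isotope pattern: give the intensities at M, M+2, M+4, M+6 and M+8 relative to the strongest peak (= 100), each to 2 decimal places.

37.67 : 100.00 : 99.54 : 44.04 : 7.31

The 4 Ga atoms are independent, so intensities follow the terms of (0.6011 + 0.3989)^4.
P(M) = 0.6011^4 = 0.130553
P(M+2) = 4 × 0.6011^3 × 0.3989^1 = 0.346549
P(M+4) = 6 × 0.6011^2 × 0.3989^2 = 0.344963
P(M+6) = 4 × 0.6011^1 × 0.3989^3 = 0.152616
P(M+8) = 0.3989^4 = 0.025320
The M+2 peak is largest (0.346549); scaling to 100 gives 37.67 : 100.00 : 99.54 : 44.04 : 7.31.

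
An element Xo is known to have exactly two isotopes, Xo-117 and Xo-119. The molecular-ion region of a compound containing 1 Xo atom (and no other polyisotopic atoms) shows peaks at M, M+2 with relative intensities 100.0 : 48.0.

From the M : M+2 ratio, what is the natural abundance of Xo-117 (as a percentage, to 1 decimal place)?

If p is the fraction of Xo that is Xo-117, then I(M+2)/I(M) = [C(1,1)·p^0·(1−p)] / p^1 = 1·(1−p)/p = 48.0/100.0 = 0.4800
(1−p)/p = 0.4800/1 = 0.4800  ⇒  p = 1/(1 + 0.4800) = 0.6757
Xo-117: 67.6%, Xo-119: 32.4%.

67.6%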